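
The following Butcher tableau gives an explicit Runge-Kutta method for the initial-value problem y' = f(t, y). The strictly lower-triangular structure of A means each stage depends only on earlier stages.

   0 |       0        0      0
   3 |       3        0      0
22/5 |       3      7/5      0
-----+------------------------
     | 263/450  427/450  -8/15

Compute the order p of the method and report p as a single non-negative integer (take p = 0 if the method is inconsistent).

b = (263/450, 427/450, -8/15)
c = (0, 3, 22/5)
Ac = (0, 0, 21/5)
Σ b_i: 263/450·1 + 427/450·1 + (-8/15)·1 = 1 ✓
b·c: 427/450·3 + (-8/15)·22/5 = 1/2 ✓
b·c²: 427/450·9 + (-8/15)·484/25 = -1339/750 ≠ 1/3 ⇒ order 2.
b·Ac: (-8/15)·21/5 = -56/25 ≠ 1/6

2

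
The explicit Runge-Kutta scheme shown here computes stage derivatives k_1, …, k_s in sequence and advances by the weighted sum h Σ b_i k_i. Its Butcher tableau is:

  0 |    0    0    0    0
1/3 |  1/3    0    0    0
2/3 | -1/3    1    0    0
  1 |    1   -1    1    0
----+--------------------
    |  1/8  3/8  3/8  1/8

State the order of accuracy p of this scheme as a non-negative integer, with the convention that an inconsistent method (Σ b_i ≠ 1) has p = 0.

b = (1/8, 3/8, 3/8, 1/8)
c = (0, 1/3, 2/3, 1)
Ac = (0, 0, 1/3, 1/3)
Σ b_i: 1/8·1 + 3/8·1 + 3/8·1 + 1/8·1 = 1 ✓
b·c: 3/8·1/3 + 3/8·2/3 + 1/8·1 = 1/2 ✓
b·c²: 3/8·1/9 + 3/8·4/9 + 1/8·1 = 1/3 ✓
b·Ac: 3/8·1/3 + 1/8·1/3 = 1/6 ✓
b·c³: 3/8·1/27 + 3/8·8/27 + 1/8·1 = 1/4 ✓
b·(c∘Ac): 3/8·2/9 + 1/8·1/3 = 1/8 ✓
b·Ac²: 3/8·1/9 + 1/8·1/3 = 1/12 ✓
b·A²c: 1/8·1/3 = 1/24 ✓; 4 stages ⇒ order 4.

4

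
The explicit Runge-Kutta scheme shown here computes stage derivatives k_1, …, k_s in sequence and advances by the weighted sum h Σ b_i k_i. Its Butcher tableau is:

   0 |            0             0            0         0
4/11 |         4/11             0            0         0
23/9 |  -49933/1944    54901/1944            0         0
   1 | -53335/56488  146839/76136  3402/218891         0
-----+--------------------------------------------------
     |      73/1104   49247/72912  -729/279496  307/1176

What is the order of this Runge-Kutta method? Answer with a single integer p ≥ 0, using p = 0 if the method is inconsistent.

4

b = (73/1104, 49247/72912, -729/279496, 307/1176)
c = (0, 4/11, 23/9, 1)
Ac = (0, 0, 4991/486, 455/614)
Σ b_i: 73/1104·1 + 49247/72912·1 + (-729/279496)·1 + 307/1176·1 = 1 ✓
b·c: 49247/72912·4/11 + (-729/279496)·23/9 + 307/1176·1 = 1/2 ✓
b·c²: 49247/72912·16/121 + (-729/279496)·529/81 + 307/1176·1 = 1/3 ✓
b·Ac: (-729/279496)·4991/486 + 307/1176·455/614 = 1/6 ✓
b·c³: 49247/72912·64/1331 + (-729/279496)·12167/729 + 307/1176·1 = 1/4 ✓
b·(c∘Ac): (-729/279496)·114793/4374 + 307/1176·455/614 = 1/8 ✓
b·Ac²: (-729/279496)·9982/2673 + 307/1176·1204/3377 = 1/12 ✓
b·A²c: 307/1176·49/307 = 1/24 ✓; 4 stages ⇒ order 4.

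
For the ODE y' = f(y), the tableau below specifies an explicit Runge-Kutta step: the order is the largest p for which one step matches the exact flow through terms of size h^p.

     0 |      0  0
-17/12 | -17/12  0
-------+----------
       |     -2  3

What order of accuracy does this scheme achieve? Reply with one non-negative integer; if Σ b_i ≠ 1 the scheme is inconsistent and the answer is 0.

1

b = (-2, 3)
c = (0, -17/12)
Σ b_i: (-2)·1 + 3·1 = 1 ✓
b·c: 3·(-17/12) = -17/4 ≠ 1/2 ⇒ order 1.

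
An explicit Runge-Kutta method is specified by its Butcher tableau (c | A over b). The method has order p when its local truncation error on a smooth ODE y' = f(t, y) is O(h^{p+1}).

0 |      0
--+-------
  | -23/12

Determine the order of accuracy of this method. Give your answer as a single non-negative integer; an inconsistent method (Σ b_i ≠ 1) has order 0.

0

b = (-23/12)
c = (0)
Σ b_i: (-23/12)·1 = -23/12 ≠ 1 ⇒ order 0.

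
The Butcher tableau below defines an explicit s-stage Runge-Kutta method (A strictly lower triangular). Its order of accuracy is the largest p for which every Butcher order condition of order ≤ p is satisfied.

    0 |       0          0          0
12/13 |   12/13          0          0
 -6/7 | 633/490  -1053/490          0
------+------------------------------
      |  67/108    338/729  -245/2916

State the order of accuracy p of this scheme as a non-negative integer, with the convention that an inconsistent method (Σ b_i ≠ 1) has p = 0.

b = (67/108, 338/729, -245/2916)
c = (0, 12/13, -6/7)
Ac = (0, 0, -486/245)
Σ b_i: 67/108·1 + 338/729·1 + (-245/2916)·1 = 1 ✓
b·c: 338/729·12/13 + (-245/2916)·(-6/7) = 1/2 ✓
b·c²: 338/729·144/169 + (-245/2916)·36/49 = 1/3 ✓
b·Ac: (-245/2916)·(-486/245) = 1/6 ✓; 3 stages ⇒ order 3.

3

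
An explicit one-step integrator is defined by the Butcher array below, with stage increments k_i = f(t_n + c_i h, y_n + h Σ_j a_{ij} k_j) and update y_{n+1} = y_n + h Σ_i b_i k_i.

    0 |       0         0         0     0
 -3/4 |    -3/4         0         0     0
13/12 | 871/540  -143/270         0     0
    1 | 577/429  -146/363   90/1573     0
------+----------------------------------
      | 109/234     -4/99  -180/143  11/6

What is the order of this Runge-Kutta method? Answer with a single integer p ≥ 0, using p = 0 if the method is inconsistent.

b = (109/234, -4/99, -180/143, 11/6)
c = (0, -3/4, 13/12, 1)
Ac = (0, 0, 143/360, 4/11)
Σ b_i: 109/234·1 + (-4/99)·1 + (-180/143)·1 + 11/6·1 = 1 ✓
b·c: (-4/99)·(-3/4) + (-180/143)·13/12 + 11/6·1 = 1/2 ✓
b·c²: (-4/99)·9/16 + (-180/143)·169/144 + 11/6·1 = 1/3 ✓
b·Ac: (-180/143)·143/360 + 11/6·4/11 = 1/6 ✓
b·c³: (-4/99)·(-27/64) + (-180/143)·2197/1728 + 11/6·1 = 1/4 ✓
b·(c∘Ac): (-180/143)·1859/4320 + 11/6·4/11 = 1/8 ✓
b·Ac²: (-180/143)·(-143/480) + 11/6·(-7/44) = 1/12 ✓
b·A²c: 11/6·1/44 = 1/24 ✓; 4 stages ⇒ order 4.

4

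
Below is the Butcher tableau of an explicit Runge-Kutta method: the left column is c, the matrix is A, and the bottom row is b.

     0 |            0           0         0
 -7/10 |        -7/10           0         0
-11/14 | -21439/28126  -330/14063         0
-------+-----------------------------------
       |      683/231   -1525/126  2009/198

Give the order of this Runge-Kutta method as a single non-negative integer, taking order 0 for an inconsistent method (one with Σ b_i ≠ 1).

b = (683/231, -1525/126, 2009/198)
c = (0, -7/10, -11/14)
Ac = (0, 0, 33/2009)
Σ b_i: 683/231·1 + (-1525/126)·1 + 2009/198·1 = 1 ✓
b·c: (-1525/126)·(-7/10) + 2009/198·(-11/14) = 1/2 ✓
b·c²: (-1525/126)·49/100 + 2009/198·121/196 = 1/3 ✓
b·Ac: 2009/198·33/2009 = 1/6 ✓; 3 stages ⇒ order 3.

3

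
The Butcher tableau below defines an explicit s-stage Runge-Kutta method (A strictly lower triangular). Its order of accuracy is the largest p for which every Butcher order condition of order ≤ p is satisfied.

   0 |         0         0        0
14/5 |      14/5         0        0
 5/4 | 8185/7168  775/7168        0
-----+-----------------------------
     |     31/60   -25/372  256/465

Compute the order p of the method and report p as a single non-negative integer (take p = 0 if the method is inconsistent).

b = (31/60, -25/372, 256/465)
c = (0, 14/5, 5/4)
Ac = (0, 0, 155/512)
Σ b_i: 31/60·1 + (-25/372)·1 + 256/465·1 = 1 ✓
b·c: (-25/372)·14/5 + 256/465·5/4 = 1/2 ✓
b·c²: (-25/372)·196/25 + 256/465·25/16 = 1/3 ✓
b·Ac: 256/465·155/512 = 1/6 ✓; 3 stages ⇒ order 3.

3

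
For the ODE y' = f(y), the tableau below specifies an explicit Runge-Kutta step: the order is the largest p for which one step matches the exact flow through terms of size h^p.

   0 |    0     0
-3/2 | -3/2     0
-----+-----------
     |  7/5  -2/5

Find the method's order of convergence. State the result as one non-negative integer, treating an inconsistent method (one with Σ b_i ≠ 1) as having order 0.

1

b = (7/5, -2/5)
c = (0, -3/2)
Σ b_i: 7/5·1 + (-2/5)·1 = 1 ✓
b·c: (-2/5)·(-3/2) = 3/5 ≠ 1/2 ⇒ order 1.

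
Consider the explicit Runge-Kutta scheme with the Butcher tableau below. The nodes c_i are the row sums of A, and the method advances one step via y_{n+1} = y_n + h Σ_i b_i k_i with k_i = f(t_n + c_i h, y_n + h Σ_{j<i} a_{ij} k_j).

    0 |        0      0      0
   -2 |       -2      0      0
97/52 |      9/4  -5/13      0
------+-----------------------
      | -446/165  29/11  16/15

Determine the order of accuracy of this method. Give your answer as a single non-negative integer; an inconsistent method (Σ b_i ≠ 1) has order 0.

1

b = (-446/165, 29/11, 16/15)
c = (0, -2, 97/52)
Ac = (0, 0, 10/13)
Σ b_i: (-446/165)·1 + 29/11·1 + 16/15·1 = 1 ✓
b·c: 29/11·(-2) + 16/15·97/52 = -7042/2145 ≠ 1/2 ⇒ order 1.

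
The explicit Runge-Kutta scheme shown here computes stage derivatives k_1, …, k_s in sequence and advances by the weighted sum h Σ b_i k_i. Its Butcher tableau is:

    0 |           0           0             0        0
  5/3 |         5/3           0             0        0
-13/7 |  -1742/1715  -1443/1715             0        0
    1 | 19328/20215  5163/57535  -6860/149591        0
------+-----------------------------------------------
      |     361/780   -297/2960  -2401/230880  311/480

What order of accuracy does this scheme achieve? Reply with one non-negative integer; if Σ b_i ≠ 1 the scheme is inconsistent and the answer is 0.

4

b = (361/780, -297/2960, -2401/230880, 311/480)
c = (0, 5/3, -13/7, 1)
Ac = (0, 0, -481/343, 73/311)
Σ b_i: 361/780·1 + (-297/2960)·1 + (-2401/230880)·1 + 311/480·1 = 1 ✓
b·c: (-297/2960)·5/3 + (-2401/230880)·(-13/7) + 311/480·1 = 1/2 ✓
b·c²: (-297/2960)·25/9 + (-2401/230880)·169/49 + 311/480·1 = 1/3 ✓
b·Ac: (-2401/230880)·(-481/343) + 311/480·73/311 = 1/6 ✓
b·c³: (-297/2960)·125/27 + (-2401/230880)·(-2197/343) + 311/480·1 = 1/4 ✓
b·(c∘Ac): (-2401/230880)·6253/2401 + 311/480·73/311 = 1/8 ✓
b·Ac²: (-2401/230880)·(-2405/1029) + 311/480·85/933 = 1/12 ✓
b·A²c: 311/480·20/311 = 1/24 ✓; 4 stages ⇒ order 4.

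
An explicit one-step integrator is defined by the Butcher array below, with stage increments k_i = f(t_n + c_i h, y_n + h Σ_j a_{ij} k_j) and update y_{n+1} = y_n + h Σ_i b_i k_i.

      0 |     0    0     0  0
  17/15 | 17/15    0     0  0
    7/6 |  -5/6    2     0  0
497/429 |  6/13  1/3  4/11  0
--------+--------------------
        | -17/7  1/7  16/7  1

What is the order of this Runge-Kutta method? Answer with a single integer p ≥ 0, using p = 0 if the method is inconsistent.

1

b = (-17/7, 1/7, 16/7, 1)
c = (0, 17/15, 7/6, 497/429)
Ac = (0, 0, 34/15, 397/495)
Σ b_i: (-17/7)·1 + 1/7·1 + 16/7·1 + 1·1 = 1 ✓
b·c: 1/7·17/15 + 16/7·7/6 + 1·497/429 = 59866/15015 ≠ 1/2 ⇒ order 1.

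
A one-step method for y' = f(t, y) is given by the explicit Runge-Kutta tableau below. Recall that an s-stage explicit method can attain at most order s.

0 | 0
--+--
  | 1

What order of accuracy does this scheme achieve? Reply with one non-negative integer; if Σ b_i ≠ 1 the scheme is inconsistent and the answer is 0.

1

b = (1)
c = (0)
Σ b_i: 1·1 = 1 ✓; 1 stage ⇒ order 1.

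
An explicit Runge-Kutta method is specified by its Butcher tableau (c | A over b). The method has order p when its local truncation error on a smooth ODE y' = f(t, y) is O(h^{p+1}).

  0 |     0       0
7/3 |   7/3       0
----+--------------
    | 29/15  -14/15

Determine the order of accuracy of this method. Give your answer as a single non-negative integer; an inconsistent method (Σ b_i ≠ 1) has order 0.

b = (29/15, -14/15)
c = (0, 7/3)
Σ b_i: 29/15·1 + (-14/15)·1 = 1 ✓
b·c: (-14/15)·7/3 = -98/45 ≠ 1/2 ⇒ order 1.

1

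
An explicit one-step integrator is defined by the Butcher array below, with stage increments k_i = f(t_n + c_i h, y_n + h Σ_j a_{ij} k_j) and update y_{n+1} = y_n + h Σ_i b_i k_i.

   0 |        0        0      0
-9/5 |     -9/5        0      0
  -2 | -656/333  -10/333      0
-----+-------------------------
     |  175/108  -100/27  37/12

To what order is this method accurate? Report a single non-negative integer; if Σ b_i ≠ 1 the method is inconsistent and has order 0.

3

b = (175/108, -100/27, 37/12)
c = (0, -9/5, -2)
Ac = (0, 0, 2/37)
Σ b_i: 175/108·1 + (-100/27)·1 + 37/12·1 = 1 ✓
b·c: (-100/27)·(-9/5) + 37/12·(-2) = 1/2 ✓
b·c²: (-100/27)·81/25 + 37/12·4 = 1/3 ✓
b·Ac: 37/12·2/37 = 1/6 ✓; 3 stages ⇒ order 3.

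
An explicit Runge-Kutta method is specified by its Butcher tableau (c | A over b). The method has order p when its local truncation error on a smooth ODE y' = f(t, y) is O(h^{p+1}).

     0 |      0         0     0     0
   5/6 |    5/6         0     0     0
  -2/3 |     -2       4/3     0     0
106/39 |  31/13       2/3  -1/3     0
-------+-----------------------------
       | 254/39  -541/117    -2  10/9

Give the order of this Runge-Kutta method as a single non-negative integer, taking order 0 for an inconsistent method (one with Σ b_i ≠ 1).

2

b = (254/39, -541/117, -2, 10/9)
c = (0, 5/6, -2/3, 106/39)
Ac = (0, 0, 10/9, 7/9)
Σ b_i: 254/39·1 + (-541/117)·1 + (-2)·1 + 10/9·1 = 1 ✓
b·c: (-541/117)·5/6 + (-2)·(-2/3) + 10/9·106/39 = 1/2 ✓
b·c²: (-541/117)·25/36 + (-2)·4/9 + 10/9·11236/1521 = 74981/18252 ≠ 1/3 ⇒ order 2.
b·Ac: (-2)·10/9 + 10/9·7/9 = -110/81 ≠ 1/6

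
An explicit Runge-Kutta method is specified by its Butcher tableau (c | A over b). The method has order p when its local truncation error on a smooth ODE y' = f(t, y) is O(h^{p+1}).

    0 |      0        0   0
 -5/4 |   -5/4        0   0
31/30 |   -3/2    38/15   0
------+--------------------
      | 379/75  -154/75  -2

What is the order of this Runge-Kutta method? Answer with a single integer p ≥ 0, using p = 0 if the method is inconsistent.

b = (379/75, -154/75, -2)
c = (0, -5/4, 31/30)
Ac = (0, 0, -19/6)
Σ b_i: 379/75·1 + (-154/75)·1 + (-2)·1 = 1 ✓
b·c: (-154/75)·(-5/4) + (-2)·31/30 = 1/2 ✓
b·c²: (-154/75)·25/16 + (-2)·961/900 = -9619/1800 ≠ 1/3 ⇒ order 2.
b·Ac: (-2)·(-19/6) = 19/3 ≠ 1/6

2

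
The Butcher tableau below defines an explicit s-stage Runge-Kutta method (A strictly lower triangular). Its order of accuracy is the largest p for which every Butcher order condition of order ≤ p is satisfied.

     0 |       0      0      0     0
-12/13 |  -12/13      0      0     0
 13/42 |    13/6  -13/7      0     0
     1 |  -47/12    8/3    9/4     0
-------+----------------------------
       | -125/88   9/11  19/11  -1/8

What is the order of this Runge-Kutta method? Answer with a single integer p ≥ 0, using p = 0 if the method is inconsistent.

b = (-125/88, 9/11, 19/11, -1/8)
c = (0, -12/13, 13/42, 1)
Ac = (0, 0, 12/7, -1285/728)
Σ b_i: (-125/88)·1 + 9/11·1 + 19/11·1 + (-1/8)·1 = 1 ✓
b·c: 9/11·(-12/13) + 19/11·13/42 + (-1/8)·1 = -8303/24024 ≠ 1/2 ⇒ order 1.

1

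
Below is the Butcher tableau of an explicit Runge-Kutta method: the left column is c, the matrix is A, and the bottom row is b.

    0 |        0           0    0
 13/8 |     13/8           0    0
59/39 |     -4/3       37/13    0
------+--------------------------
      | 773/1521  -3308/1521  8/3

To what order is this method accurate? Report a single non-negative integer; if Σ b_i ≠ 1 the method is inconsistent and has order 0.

b = (773/1521, -3308/1521, 8/3)
c = (0, 13/8, 59/39)
Ac = (0, 0, 37/8)
Σ b_i: 773/1521·1 + (-3308/1521)·1 + 8/3·1 = 1 ✓
b·c: (-3308/1521)·13/8 + 8/3·59/39 = 1/2 ✓
b·c²: (-3308/1521)·169/64 + 8/3·3481/1521 = 26279/73008 ≠ 1/3 ⇒ order 2.
b·Ac: 8/3·37/8 = 37/3 ≠ 1/6

2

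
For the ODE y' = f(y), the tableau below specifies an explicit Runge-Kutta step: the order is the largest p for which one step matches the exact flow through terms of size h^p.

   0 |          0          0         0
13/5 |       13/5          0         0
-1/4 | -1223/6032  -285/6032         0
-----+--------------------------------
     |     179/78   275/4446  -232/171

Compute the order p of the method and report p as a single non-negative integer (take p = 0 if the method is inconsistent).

b = (179/78, 275/4446, -232/171)
c = (0, 13/5, -1/4)
Ac = (0, 0, -57/464)
Σ b_i: 179/78·1 + 275/4446·1 + (-232/171)·1 = 1 ✓
b·c: 275/4446·13/5 + (-232/171)·(-1/4) = 1/2 ✓
b·c²: 275/4446·169/25 + (-232/171)·1/16 = 1/3 ✓
b·Ac: (-232/171)·(-57/464) = 1/6 ✓; 3 stages ⇒ order 3.

3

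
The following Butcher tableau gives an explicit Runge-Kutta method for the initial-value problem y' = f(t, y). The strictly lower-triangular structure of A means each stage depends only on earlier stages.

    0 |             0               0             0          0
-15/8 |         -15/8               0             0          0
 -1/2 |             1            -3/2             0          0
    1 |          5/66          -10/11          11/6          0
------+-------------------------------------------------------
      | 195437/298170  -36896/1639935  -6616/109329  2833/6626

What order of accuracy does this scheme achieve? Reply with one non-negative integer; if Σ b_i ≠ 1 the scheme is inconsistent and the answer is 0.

3

b = (195437/298170, -36896/1639935, -6616/109329, 2833/6626)
c = (0, -15/8, -1/2, 1)
Ac = (0, 0, 45/16, 26/33)
Σ b_i: 195437/298170·1 + (-36896/1639935)·1 + (-6616/109329)·1 + 2833/6626·1 = 1 ✓
b·c: (-36896/1639935)·(-15/8) + (-6616/109329)·(-1/2) + 2833/6626·1 = 1/2 ✓
b·c²: (-36896/1639935)·225/64 + (-6616/109329)·1/4 + 2833/6626·1 = 1/3 ✓
b·Ac: (-6616/109329)·45/16 + 2833/6626·26/33 = 1/6 ✓
b·c³: (-36896/1639935)·(-3375/512) + (-6616/109329)·(-1/8) + 2833/6626·1 = 92779/159024 ≠ 1/4 ⇒ order 3.
b·(c∘Ac): (-6616/109329)·(-45/32) + 2833/6626·26/33 = 184531/437316 ≠ 1/8
b·Ac²: (-6616/109329)·(-675/128) + 2833/6626·(-2891/1056) = -541573/636096 ≠ 1/12
b·A²c: 2833/6626·165/32 = 467445/212032 ≠ 1/24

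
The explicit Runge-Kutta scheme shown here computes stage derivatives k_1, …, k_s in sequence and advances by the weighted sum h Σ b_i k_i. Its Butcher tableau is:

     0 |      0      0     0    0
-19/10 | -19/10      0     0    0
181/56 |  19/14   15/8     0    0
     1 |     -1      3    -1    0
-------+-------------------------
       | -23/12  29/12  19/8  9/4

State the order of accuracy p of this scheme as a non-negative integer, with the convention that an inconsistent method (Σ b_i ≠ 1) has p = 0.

b = (-23/12, 29/12, 19/8, 9/4)
c = (0, -19/10, 181/56, 1)
Ac = (0, 0, -57/16, -2501/280)
Σ b_i: (-23/12)·1 + 29/12·1 + 19/8·1 + 9/4·1 = 41/8 ≠ 1 ⇒ order 0.

0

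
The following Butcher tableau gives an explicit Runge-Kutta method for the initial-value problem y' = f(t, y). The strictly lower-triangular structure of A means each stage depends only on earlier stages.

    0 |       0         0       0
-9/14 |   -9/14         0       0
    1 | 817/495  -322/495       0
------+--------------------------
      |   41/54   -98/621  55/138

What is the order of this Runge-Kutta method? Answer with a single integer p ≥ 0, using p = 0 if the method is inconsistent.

3

b = (41/54, -98/621, 55/138)
c = (0, -9/14, 1)
Ac = (0, 0, 23/55)
Σ b_i: 41/54·1 + (-98/621)·1 + 55/138·1 = 1 ✓
b·c: (-98/621)·(-9/14) + 55/138·1 = 1/2 ✓
b·c²: (-98/621)·81/196 + 55/138·1 = 1/3 ✓
b·Ac: 55/138·23/55 = 1/6 ✓; 3 stages ⇒ order 3.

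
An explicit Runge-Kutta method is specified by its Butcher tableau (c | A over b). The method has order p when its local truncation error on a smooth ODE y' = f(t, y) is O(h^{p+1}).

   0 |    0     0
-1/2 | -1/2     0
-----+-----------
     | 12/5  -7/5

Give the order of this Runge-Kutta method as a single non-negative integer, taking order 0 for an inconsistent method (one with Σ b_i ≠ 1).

b = (12/5, -7/5)
c = (0, -1/2)
Σ b_i: 12/5·1 + (-7/5)·1 = 1 ✓
b·c: (-7/5)·(-1/2) = 7/10 ≠ 1/2 ⇒ order 1.

1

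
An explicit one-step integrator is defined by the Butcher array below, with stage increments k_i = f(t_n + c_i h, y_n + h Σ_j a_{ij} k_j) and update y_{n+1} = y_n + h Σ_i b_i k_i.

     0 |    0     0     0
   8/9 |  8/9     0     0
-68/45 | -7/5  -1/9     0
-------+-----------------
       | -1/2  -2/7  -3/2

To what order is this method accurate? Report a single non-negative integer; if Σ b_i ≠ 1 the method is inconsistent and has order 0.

b = (-1/2, -2/7, -3/2)
c = (0, 8/9, -68/45)
Ac = (0, 0, -8/81)
Σ b_i: (-1/2)·1 + (-2/7)·1 + (-3/2)·1 = -16/7 ≠ 1 ⇒ order 0.

0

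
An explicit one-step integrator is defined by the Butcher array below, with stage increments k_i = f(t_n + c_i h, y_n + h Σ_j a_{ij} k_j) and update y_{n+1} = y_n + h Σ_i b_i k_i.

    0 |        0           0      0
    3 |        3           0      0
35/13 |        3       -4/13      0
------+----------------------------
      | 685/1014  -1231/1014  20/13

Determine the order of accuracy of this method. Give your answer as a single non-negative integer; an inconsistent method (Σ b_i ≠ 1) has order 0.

b = (685/1014, -1231/1014, 20/13)
c = (0, 3, 35/13)
Ac = (0, 0, -12/13)
Σ b_i: 685/1014·1 + (-1231/1014)·1 + 20/13·1 = 1 ✓
b·c: (-1231/1014)·3 + 20/13·35/13 = 1/2 ✓
b·c²: (-1231/1014)·9 + 20/13·1225/169 = 991/4394 ≠ 1/3 ⇒ order 2.
b·Ac: 20/13·(-12/13) = -240/169 ≠ 1/6

2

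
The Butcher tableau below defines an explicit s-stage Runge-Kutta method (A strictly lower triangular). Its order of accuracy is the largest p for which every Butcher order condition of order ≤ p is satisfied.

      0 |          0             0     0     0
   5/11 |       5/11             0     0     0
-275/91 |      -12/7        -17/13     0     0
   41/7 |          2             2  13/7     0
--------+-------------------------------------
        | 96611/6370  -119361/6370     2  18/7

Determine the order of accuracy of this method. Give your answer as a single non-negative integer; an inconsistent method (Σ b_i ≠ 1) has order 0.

2

b = (96611/6370, -119361/6370, 2, 18/7)
c = (0, 5/11, -275/91, 41/7)
Ac = (0, 0, -85/143, -2535/539)
Σ b_i: 96611/6370·1 + (-119361/6370)·1 + 2·1 + 18/7·1 = 1 ✓
b·c: (-119361/6370)·5/11 + 2·(-275/91) + 18/7·41/7 = 1/2 ✓
b·c²: (-119361/6370)·25/121 + 2·75625/8281 + 18/7·1681/49 = 130854539/1275274 ≠ 1/3 ⇒ order 2.
b·Ac: 2·(-85/143) + 18/7·(-2535/539) = -651500/49049 ≠ 1/6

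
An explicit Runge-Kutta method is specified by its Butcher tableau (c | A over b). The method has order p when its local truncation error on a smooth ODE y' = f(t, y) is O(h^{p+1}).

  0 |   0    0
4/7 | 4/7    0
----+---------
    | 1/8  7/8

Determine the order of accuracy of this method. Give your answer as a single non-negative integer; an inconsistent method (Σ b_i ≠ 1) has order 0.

b = (1/8, 7/8)
c = (0, 4/7)
Σ b_i: 1/8·1 + 7/8·1 = 1 ✓
b·c: 7/8·4/7 = 1/2 ✓; 2 stages ⇒ order 2.

2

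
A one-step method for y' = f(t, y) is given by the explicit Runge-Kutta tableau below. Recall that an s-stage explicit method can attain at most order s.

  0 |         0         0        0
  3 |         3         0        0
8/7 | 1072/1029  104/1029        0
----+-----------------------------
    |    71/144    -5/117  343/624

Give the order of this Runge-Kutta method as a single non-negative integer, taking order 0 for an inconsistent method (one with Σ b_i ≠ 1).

b = (71/144, -5/117, 343/624)
c = (0, 3, 8/7)
Ac = (0, 0, 104/343)
Σ b_i: 71/144·1 + (-5/117)·1 + 343/624·1 = 1 ✓
b·c: (-5/117)·3 + 343/624·8/7 = 1/2 ✓
b·c²: (-5/117)·9 + 343/624·64/49 = 1/3 ✓
b·Ac: 343/624·104/343 = 1/6 ✓; 3 stages ⇒ order 3.

3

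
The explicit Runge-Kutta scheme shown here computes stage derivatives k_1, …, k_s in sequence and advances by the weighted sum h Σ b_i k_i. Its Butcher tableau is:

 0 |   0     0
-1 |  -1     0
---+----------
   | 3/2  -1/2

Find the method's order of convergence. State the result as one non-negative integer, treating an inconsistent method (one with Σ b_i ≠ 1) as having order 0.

b = (3/2, -1/2)
c = (0, -1)
Σ b_i: 3/2·1 + (-1/2)·1 = 1 ✓
b·c: (-1/2)·(-1) = 1/2 ✓; 2 stages ⇒ order 2.

2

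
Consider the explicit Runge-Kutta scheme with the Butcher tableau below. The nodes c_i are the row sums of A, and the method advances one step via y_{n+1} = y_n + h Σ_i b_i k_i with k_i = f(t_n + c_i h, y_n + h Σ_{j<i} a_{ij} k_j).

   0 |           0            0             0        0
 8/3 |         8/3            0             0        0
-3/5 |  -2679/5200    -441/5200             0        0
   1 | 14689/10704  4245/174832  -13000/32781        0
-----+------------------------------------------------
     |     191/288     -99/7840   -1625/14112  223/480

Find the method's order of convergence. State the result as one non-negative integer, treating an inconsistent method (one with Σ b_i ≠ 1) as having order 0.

4

b = (191/288, -99/7840, -1625/14112, 223/480)
c = (0, 8/3, -3/5, 1)
Ac = (0, 0, -147/650, 135/446)
Σ b_i: 191/288·1 + (-99/7840)·1 + (-1625/14112)·1 + 223/480·1 = 1 ✓
b·c: (-99/7840)·8/3 + (-1625/14112)·(-3/5) + 223/480·1 = 1/2 ✓
b·c²: (-99/7840)·64/9 + (-1625/14112)·9/25 + 223/480·1 = 1/3 ✓
b·Ac: (-1625/14112)·(-147/650) + 223/480·135/446 = 1/6 ✓
b·c³: (-99/7840)·512/27 + (-1625/14112)·(-27/125) + 223/480·1 = 1/4 ✓
b·(c∘Ac): (-1625/14112)·441/3250 + 223/480·135/446 = 1/8 ✓
b·Ac²: (-1625/14112)·(-196/325) + 223/480·20/669 = 1/12 ✓
b·A²c: 223/480·20/223 = 1/24 ✓; 4 stages ⇒ order 4.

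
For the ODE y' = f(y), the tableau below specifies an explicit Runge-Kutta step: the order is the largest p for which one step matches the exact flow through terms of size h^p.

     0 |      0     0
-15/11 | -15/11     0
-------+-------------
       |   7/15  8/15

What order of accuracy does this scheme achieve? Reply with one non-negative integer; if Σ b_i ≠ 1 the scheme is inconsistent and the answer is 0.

b = (7/15, 8/15)
c = (0, -15/11)
Σ b_i: 7/15·1 + 8/15·1 = 1 ✓
b·c: 8/15·(-15/11) = -8/11 ≠ 1/2 ⇒ order 1.

1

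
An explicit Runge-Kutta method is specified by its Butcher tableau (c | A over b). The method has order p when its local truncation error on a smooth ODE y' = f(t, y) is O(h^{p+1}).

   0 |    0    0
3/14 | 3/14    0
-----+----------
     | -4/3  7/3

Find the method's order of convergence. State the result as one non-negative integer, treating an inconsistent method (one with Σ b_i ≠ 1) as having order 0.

2

b = (-4/3, 7/3)
c = (0, 3/14)
Σ b_i: (-4/3)·1 + 7/3·1 = 1 ✓
b·c: 7/3·3/14 = 1/2 ✓; 2 stages ⇒ order 2.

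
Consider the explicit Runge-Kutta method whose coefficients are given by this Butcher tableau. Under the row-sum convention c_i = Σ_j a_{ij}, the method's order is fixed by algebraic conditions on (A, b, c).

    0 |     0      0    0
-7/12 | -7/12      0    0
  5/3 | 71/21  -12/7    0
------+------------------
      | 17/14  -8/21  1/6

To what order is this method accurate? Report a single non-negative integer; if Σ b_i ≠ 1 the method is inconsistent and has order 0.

3

b = (17/14, -8/21, 1/6)
c = (0, -7/12, 5/3)
Ac = (0, 0, 1)
Σ b_i: 17/14·1 + (-8/21)·1 + 1/6·1 = 1 ✓
b·c: (-8/21)·(-7/12) + 1/6·5/3 = 1/2 ✓
b·c²: (-8/21)·49/144 + 1/6·25/9 = 1/3 ✓
b·Ac: 1/6·1 = 1/6 ✓; 3 stages ⇒ order 3.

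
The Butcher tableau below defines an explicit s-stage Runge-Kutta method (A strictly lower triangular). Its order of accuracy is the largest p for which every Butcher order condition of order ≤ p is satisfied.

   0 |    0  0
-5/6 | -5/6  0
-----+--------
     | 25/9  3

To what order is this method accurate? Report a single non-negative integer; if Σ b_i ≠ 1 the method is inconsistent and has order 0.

0

b = (25/9, 3)
c = (0, -5/6)
Σ b_i: 25/9·1 + 3·1 = 52/9 ≠ 1 ⇒ order 0.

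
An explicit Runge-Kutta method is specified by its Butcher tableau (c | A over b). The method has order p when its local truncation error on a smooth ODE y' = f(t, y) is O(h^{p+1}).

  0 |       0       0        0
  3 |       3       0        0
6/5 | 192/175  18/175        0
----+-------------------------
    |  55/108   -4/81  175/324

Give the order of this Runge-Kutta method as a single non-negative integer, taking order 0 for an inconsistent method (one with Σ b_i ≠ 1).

3

b = (55/108, -4/81, 175/324)
c = (0, 3, 6/5)
Ac = (0, 0, 54/175)
Σ b_i: 55/108·1 + (-4/81)·1 + 175/324·1 = 1 ✓
b·c: (-4/81)·3 + 175/324·6/5 = 1/2 ✓
b·c²: (-4/81)·9 + 175/324·36/25 = 1/3 ✓
b·Ac: 175/324·54/175 = 1/6 ✓; 3 stages ⇒ order 3.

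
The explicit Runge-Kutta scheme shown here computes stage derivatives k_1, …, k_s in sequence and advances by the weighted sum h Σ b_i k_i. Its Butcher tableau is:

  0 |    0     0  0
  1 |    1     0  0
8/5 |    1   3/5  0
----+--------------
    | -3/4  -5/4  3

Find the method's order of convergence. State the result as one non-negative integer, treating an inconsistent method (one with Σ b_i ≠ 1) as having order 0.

1

b = (-3/4, -5/4, 3)
c = (0, 1, 8/5)
Ac = (0, 0, 3/5)
Σ b_i: (-3/4)·1 + (-5/4)·1 + 3·1 = 1 ✓
b·c: (-5/4)·1 + 3·8/5 = 71/20 ≠ 1/2 ⇒ order 1.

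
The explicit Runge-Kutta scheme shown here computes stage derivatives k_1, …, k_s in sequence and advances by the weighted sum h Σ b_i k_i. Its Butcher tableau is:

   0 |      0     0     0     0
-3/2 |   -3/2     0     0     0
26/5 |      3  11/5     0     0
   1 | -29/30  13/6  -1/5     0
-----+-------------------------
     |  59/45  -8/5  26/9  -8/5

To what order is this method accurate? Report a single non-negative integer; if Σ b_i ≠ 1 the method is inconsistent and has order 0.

1

b = (59/45, -8/5, 26/9, -8/5)
c = (0, -3/2, 26/5, 1)
Ac = (0, 0, -33/10, -429/100)
Σ b_i: 59/45·1 + (-8/5)·1 + 26/9·1 + (-8/5)·1 = 1 ✓
b·c: (-8/5)·(-3/2) + 26/9·26/5 + (-8/5)·1 = 712/45 ≠ 1/2 ⇒ order 1.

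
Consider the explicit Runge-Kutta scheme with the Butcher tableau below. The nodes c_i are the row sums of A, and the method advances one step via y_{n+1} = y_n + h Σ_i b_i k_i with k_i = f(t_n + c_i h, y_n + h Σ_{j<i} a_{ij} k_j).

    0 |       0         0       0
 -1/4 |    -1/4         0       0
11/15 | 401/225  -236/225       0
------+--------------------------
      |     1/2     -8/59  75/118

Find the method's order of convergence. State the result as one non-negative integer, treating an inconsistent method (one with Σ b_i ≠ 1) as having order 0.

3

b = (1/2, -8/59, 75/118)
c = (0, -1/4, 11/15)
Ac = (0, 0, 59/225)
Σ b_i: 1/2·1 + (-8/59)·1 + 75/118·1 = 1 ✓
b·c: (-8/59)·(-1/4) + 75/118·11/15 = 1/2 ✓
b·c²: (-8/59)·1/16 + 75/118·121/225 = 1/3 ✓
b·Ac: 75/118·59/225 = 1/6 ✓; 3 stages ⇒ order 3.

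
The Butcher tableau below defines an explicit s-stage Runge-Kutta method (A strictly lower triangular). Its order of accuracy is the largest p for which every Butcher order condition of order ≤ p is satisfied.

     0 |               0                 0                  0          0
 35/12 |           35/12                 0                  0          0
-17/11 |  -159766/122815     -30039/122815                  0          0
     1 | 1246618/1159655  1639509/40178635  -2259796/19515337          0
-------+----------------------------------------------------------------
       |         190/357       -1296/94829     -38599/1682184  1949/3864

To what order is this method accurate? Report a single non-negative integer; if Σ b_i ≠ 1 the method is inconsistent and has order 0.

b = (190/357, -1296/94829, -38599/1682184, 1949/3864)
c = (0, 35/12, -17/11, 1)
Ac = (0, 0, -10013/14036, 2323/7796)
Σ b_i: 190/357·1 + (-1296/94829)·1 + (-38599/1682184)·1 + 1949/3864·1 = 1 ✓
b·c: (-1296/94829)·35/12 + (-38599/1682184)·(-17/11) + 1949/3864·1 = 1/2 ✓
b·c²: (-1296/94829)·1225/144 + (-38599/1682184)·289/121 + 1949/3864·1 = 1/3 ✓
b·Ac: (-38599/1682184)·(-10013/14036) + 1949/3864·2323/7796 = 1/6 ✓
b·c³: (-1296/94829)·42875/1728 + (-38599/1682184)·(-4913/1331) + 1949/3864·1 = 1/4 ✓
b·(c∘Ac): (-38599/1682184)·170221/154396 + 1949/3864·2323/7796 = 1/8 ✓
b·Ac²: (-38599/1682184)·(-350455/168432) + 1949/3864·6601/93552 = 1/12 ✓
b·A²c: 1949/3864·161/1949 = 1/24 ✓; 4 stages ⇒ order 4.

4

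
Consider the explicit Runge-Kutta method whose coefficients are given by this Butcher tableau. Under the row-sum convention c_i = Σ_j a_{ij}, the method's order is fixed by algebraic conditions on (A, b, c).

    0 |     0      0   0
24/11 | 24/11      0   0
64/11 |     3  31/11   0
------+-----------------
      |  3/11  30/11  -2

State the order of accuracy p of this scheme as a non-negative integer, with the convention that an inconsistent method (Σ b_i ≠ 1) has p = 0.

b = (3/11, 30/11, -2)
c = (0, 24/11, 64/11)
Ac = (0, 0, 744/121)
Σ b_i: 3/11·1 + 30/11·1 + (-2)·1 = 1 ✓
b·c: 30/11·24/11 + (-2)·64/11 = -688/121 ≠ 1/2 ⇒ order 1.

1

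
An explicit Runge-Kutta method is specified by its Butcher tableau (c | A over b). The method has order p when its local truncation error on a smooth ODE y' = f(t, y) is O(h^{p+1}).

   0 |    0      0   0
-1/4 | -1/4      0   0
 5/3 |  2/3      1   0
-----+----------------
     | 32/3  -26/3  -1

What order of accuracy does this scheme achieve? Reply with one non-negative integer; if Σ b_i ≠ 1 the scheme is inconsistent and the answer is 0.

b = (32/3, -26/3, -1)
c = (0, -1/4, 5/3)
Ac = (0, 0, -1/4)
Σ b_i: 32/3·1 + (-26/3)·1 + (-1)·1 = 1 ✓
b·c: (-26/3)·(-1/4) + (-1)·5/3 = 1/2 ✓
b·c²: (-26/3)·1/16 + (-1)·25/9 = -239/72 ≠ 1/3 ⇒ order 2.
b·Ac: (-1)·(-1/4) = 1/4 ≠ 1/6

2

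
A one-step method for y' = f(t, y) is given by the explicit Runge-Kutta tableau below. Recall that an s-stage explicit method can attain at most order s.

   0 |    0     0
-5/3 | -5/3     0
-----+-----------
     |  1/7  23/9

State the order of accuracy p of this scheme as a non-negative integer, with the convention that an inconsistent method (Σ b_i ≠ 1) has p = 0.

b = (1/7, 23/9)
c = (0, -5/3)
Σ b_i: 1/7·1 + 23/9·1 = 170/63 ≠ 1 ⇒ order 0.

0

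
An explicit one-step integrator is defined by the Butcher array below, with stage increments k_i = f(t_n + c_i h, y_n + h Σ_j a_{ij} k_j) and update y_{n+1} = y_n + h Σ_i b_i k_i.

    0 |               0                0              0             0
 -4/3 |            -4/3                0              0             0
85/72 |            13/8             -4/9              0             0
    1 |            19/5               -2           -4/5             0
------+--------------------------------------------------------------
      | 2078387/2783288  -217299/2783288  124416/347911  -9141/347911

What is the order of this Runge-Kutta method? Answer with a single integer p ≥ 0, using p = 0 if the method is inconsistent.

3

b = (2078387/2783288, -217299/2783288, 124416/347911, -9141/347911)
c = (0, -4/3, 85/72, 1)
Ac = (0, 0, 16/27, 31/18)
Σ b_i: 2078387/2783288·1 + (-217299/2783288)·1 + 124416/347911·1 + (-9141/347911)·1 = 1 ✓
b·c: (-217299/2783288)·(-4/3) + 124416/347911·85/72 + (-9141/347911)·1 = 1/2 ✓
b·c²: (-217299/2783288)·16/9 + 124416/347911·7225/5184 + (-9141/347911)·1 = 1/3 ✓
b·Ac: 124416/347911·16/27 + (-9141/347911)·31/18 = 1/6 ✓
b·c³: (-217299/2783288)·(-64/27) + 124416/347911·614125/373248 + (-9141/347911)·1 = 2339570/3131199 ≠ 1/4 ⇒ order 3.
b·(c∘Ac): 124416/347911·170/243 + (-9141/347911)·31/18 = 427783/2087466 ≠ 1/8
b·Ac²: 124416/347911·(-64/81) + (-9141/347911)·(-6053/1296) = -24023837/150297552 ≠ 1/12
b·A²c: (-9141/347911)·(-64/135) = 195008/15655995 ≠ 1/24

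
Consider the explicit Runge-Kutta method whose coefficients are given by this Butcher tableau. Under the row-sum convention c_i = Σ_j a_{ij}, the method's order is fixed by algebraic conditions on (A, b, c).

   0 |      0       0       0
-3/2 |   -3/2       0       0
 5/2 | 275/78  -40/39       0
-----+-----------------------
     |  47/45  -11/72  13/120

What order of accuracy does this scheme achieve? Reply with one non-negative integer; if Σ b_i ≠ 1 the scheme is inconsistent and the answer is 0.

b = (47/45, -11/72, 13/120)
c = (0, -3/2, 5/2)
Ac = (0, 0, 20/13)
Σ b_i: 47/45·1 + (-11/72)·1 + 13/120·1 = 1 ✓
b·c: (-11/72)·(-3/2) + 13/120·5/2 = 1/2 ✓
b·c²: (-11/72)·9/4 + 13/120·25/4 = 1/3 ✓
b·Ac: 13/120·20/13 = 1/6 ✓; 3 stages ⇒ order 3.

3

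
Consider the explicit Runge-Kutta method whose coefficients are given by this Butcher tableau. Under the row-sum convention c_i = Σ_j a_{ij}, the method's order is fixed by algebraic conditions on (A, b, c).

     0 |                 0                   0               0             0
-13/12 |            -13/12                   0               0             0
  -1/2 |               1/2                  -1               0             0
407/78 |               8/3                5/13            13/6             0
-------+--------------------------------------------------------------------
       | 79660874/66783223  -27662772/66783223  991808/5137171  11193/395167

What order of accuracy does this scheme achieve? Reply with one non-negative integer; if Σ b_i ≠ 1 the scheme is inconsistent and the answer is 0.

3

b = (79660874/66783223, -27662772/66783223, 991808/5137171, 11193/395167)
c = (0, -13/12, -1/2, 407/78)
Ac = (0, 0, 13/12, -3/2)
Σ b_i: 79660874/66783223·1 + (-27662772/66783223)·1 + 991808/5137171·1 + 11193/395167·1 = 1 ✓
b·c: (-27662772/66783223)·(-13/12) + 991808/5137171·(-1/2) + 11193/395167·407/78 = 1/2 ✓
b·c²: (-27662772/66783223)·169/144 + 991808/5137171·1/4 + 11193/395167·165649/6084 = 1/3 ✓
b·Ac: 991808/5137171·13/12 + 11193/395167·(-3/2) = 1/6 ✓
b·c³: (-27662772/66783223)·(-2197/1728) + 991808/5137171·(-1/8) + 11193/395167·67419143/474552 = 4836788613/1068531568 ≠ 1/4 ⇒ order 3.
b·(c∘Ac): 991808/5137171·(-13/24) + 11193/395167·(-407/52) = -1547185/4742004 ≠ 1/8
b·Ac²: 991808/5137171·(-169/144) + 11193/395167·143/144 = -11292905/56904048 ≠ 1/12
b·A²c: 11193/395167·169/72 = 630539/9484008 ≠ 1/24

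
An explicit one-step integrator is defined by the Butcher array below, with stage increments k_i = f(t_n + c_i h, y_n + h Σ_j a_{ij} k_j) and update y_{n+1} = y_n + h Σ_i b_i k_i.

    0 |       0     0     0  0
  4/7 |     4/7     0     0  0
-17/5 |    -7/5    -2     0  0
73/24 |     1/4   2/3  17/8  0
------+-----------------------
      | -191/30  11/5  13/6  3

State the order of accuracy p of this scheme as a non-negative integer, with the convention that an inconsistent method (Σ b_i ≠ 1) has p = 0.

b = (-191/30, 11/5, 13/6, 3)
c = (0, 4/7, -17/5, 73/24)
Ac = (0, 0, -8/7, -5749/840)
Σ b_i: (-191/30)·1 + 11/5·1 + 13/6·1 + 3·1 = 1 ✓
b·c: 11/5·4/7 + 13/6·(-17/5) + 3·73/24 = 2533/840 ≠ 1/2 ⇒ order 1.

1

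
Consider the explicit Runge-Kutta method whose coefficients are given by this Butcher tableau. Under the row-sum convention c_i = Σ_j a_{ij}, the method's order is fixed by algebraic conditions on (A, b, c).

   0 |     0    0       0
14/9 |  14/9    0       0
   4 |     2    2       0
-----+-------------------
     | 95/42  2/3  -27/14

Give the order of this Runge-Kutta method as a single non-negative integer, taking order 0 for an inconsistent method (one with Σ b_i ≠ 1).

1

b = (95/42, 2/3, -27/14)
c = (0, 14/9, 4)
Ac = (0, 0, 28/9)
Σ b_i: 95/42·1 + 2/3·1 + (-27/14)·1 = 1 ✓
b·c: 2/3·14/9 + (-27/14)·4 = -1262/189 ≠ 1/2 ⇒ order 1.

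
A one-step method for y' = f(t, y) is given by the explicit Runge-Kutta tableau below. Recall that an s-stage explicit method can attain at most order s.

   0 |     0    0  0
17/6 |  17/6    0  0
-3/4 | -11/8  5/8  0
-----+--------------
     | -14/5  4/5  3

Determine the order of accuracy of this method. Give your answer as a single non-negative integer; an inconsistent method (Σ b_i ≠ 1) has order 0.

b = (-14/5, 4/5, 3)
c = (0, 17/6, -3/4)
Ac = (0, 0, 85/48)
Σ b_i: (-14/5)·1 + 4/5·1 + 3·1 = 1 ✓
b·c: 4/5·17/6 + 3·(-3/4) = 1/60 ≠ 1/2 ⇒ order 1.

1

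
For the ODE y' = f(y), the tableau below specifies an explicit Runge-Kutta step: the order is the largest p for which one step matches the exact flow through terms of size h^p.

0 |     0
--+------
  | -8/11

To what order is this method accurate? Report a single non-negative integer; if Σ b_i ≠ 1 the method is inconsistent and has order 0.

0

b = (-8/11)
c = (0)
Σ b_i: (-8/11)·1 = -8/11 ≠ 1 ⇒ order 0.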